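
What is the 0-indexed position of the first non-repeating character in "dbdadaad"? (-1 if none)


Input: dbdadaad
Character frequencies:
  'a': 3
  'b': 1
  'd': 4
Scanning left to right for freq == 1:
  Position 0 ('d'): freq=4, skip
  Position 1 ('b'): unique! => answer = 1

1


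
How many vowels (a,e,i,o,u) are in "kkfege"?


Input: kkfege
Checking each character:
  'k' at position 0: consonant
  'k' at position 1: consonant
  'f' at position 2: consonant
  'e' at position 3: vowel (running total: 1)
  'g' at position 4: consonant
  'e' at position 5: vowel (running total: 2)
Total vowels: 2

2


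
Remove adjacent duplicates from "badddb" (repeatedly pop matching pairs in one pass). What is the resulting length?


Input: badddb
Stack-based adjacent duplicate removal:
  Read 'b': push. Stack: b
  Read 'a': push. Stack: ba
  Read 'd': push. Stack: bad
  Read 'd': matches stack top 'd' => pop. Stack: ba
  Read 'd': push. Stack: bad
  Read 'b': push. Stack: badb
Final stack: "badb" (length 4)

4


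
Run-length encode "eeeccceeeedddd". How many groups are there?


Input: eeeccceeeedddd
Scanning for consecutive runs:
  Group 1: 'e' x 3 (positions 0-2)
  Group 2: 'c' x 3 (positions 3-5)
  Group 3: 'e' x 4 (positions 6-9)
  Group 4: 'd' x 4 (positions 10-13)
Total groups: 4

4


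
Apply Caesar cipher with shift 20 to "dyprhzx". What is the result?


Caesar cipher: shift "dyprhzx" by 20
  'd' (pos 3) + 20 = pos 23 = 'x'
  'y' (pos 24) + 20 = pos 18 = 's'
  'p' (pos 15) + 20 = pos 9 = 'j'
  'r' (pos 17) + 20 = pos 11 = 'l'
  'h' (pos 7) + 20 = pos 1 = 'b'
  'z' (pos 25) + 20 = pos 19 = 't'
  'x' (pos 23) + 20 = pos 17 = 'r'
Result: xsjlbtr

xsjlbtr


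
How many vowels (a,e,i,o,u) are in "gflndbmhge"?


Input: gflndbmhge
Checking each character:
  'g' at position 0: consonant
  'f' at position 1: consonant
  'l' at position 2: consonant
  'n' at position 3: consonant
  'd' at position 4: consonant
  'b' at position 5: consonant
  'm' at position 6: consonant
  'h' at position 7: consonant
  'g' at position 8: consonant
  'e' at position 9: vowel (running total: 1)
Total vowels: 1

1


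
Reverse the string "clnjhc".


Input: clnjhc
Reading characters right to left:
  Position 5: 'c'
  Position 4: 'h'
  Position 3: 'j'
  Position 2: 'n'
  Position 1: 'l'
  Position 0: 'c'
Reversed: chjnlc

chjnlc


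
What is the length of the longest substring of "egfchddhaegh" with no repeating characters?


Input: "egfchddhaegh"
Sliding window (track last position of each char):
  Position 0 ('e'): window [0,0] length 1 -- new best
  Position 1 ('g'): window [0,1] length 2 -- new best
  Position 2 ('f'): window [0,2] length 3 -- new best
  Position 3 ('c'): window [0,3] length 4 -- new best
  Position 4 ('h'): window [0,4] length 5 -- new best
  Position 5 ('d'): window [0,5] length 6 -- new best
  Position 6 ('d'): repeat (last at 5), move window start to 6
  Position 6 ('d'): window [6,6] length 1
  Position 7 ('h'): window [6,7] length 2
  Position 8 ('a'): window [6,8] length 3
  Position 9 ('e'): window [6,9] length 4
  Position 10 ('g'): window [6,10] length 5
  Position 11 ('h'): repeat (last at 7), move window start to 8
  Position 11 ('h'): window [8,11] length 4
Longest substring with no repeats: "egfchd" with length 6

6


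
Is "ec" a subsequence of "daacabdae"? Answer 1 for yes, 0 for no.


Check if "ec" is a subsequence of "daacabdae"
Greedy scan:
  Position 0 ('d'): no match needed
  Position 1 ('a'): no match needed
  Position 2 ('a'): no match needed
  Position 3 ('c'): no match needed
  Position 4 ('a'): no match needed
  Position 5 ('b'): no match needed
  Position 6 ('d'): no match needed
  Position 7 ('a'): no match needed
  Position 8 ('e'): matches sub[0] = 'e'
Only matched 1/2 characters => not a subsequence

0


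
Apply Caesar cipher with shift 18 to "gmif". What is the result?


Caesar cipher: shift "gmif" by 18
  'g' (pos 6) + 18 = pos 24 = 'y'
  'm' (pos 12) + 18 = pos 4 = 'e'
  'i' (pos 8) + 18 = pos 0 = 'a'
  'f' (pos 5) + 18 = pos 23 = 'x'
Result: yeax

yeax


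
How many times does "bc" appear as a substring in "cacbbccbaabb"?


Searching for "bc" in "cacbbccbaabb"
Scanning each position:
  Position 0: "ca" => no
  Position 1: "ac" => no
  Position 2: "cb" => no
  Position 3: "bb" => no
  Position 4: "bc" => MATCH
  Position 5: "cc" => no
  Position 6: "cb" => no
  Position 7: "ba" => no
  Position 8: "aa" => no
  Position 9: "ab" => no
  Position 10: "bb" => no
Total occurrences: 1

1


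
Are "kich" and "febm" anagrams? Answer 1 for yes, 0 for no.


Strings: "kich", "febm"
Sorted first:  chik
Sorted second: befm
Differ at position 0: 'c' vs 'b' => not anagrams

0


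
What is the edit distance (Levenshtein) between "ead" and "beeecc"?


Computing edit distance: "ead" -> "beeecc"
DP table:
           b    e    e    e    c    c
      0    1    2    3    4    5    6
  e   1    1    1    2    3    4    5
  a   2    2    2    2    3    4    5
  d   3    3    3    3    3    4    5
Edit distance = dp[3][6] = 5

5


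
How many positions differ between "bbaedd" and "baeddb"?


Comparing "bbaedd" and "baeddb" position by position:
  Position 0: 'b' vs 'b' => same
  Position 1: 'b' vs 'a' => DIFFER
  Position 2: 'a' vs 'e' => DIFFER
  Position 3: 'e' vs 'd' => DIFFER
  Position 4: 'd' vs 'd' => same
  Position 5: 'd' vs 'b' => DIFFER
Positions that differ: 4

4


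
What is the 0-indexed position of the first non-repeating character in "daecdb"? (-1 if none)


Input: daecdb
Character frequencies:
  'a': 1
  'b': 1
  'c': 1
  'd': 2
  'e': 1
Scanning left to right for freq == 1:
  Position 0 ('d'): freq=2, skip
  Position 1 ('a'): unique! => answer = 1

1


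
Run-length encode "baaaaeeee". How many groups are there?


Input: baaaaeeee
Scanning for consecutive runs:
  Group 1: 'b' x 1 (positions 0-0)
  Group 2: 'a' x 4 (positions 1-4)
  Group 3: 'e' x 4 (positions 5-8)
Total groups: 3

3


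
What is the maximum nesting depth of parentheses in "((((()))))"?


Input: "((((()))))"
Tracking depth:
  Position 0 '(': depth becomes 1
  Position 1 '(': depth becomes 2
  Position 2 '(': depth becomes 3
  Position 3 '(': depth becomes 4
  Position 4 '(': depth becomes 5
  Position 5 ')': depth becomes 4
  Position 6 ')': depth becomes 3
  Position 7 ')': depth becomes 2
  Position 8 ')': depth becomes 1
  Position 9 ')': depth becomes 0
Maximum depth reached: 5

5


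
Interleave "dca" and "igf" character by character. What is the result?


Interleaving "dca" and "igf":
  Position 0: 'd' from first, 'i' from second => "di"
  Position 1: 'c' from first, 'g' from second => "cg"
  Position 2: 'a' from first, 'f' from second => "af"
Result: dicgaf

dicgaf


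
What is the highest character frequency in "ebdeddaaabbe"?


Input: ebdeddaaabbe
Character counts:
  'a': 3
  'b': 3
  'd': 3
  'e': 3
Maximum frequency: 3

3


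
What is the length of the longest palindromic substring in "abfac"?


Input: "abfac"
Checking substrings for palindromes:
  No multi-char palindromic substrings found
Longest palindromic substring: "a" with length 1

1


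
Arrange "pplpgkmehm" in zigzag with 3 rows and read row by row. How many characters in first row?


Zigzag "pplpgkmehm" into 3 rows:
Placing characters:
  'p' => row 0
  'p' => row 1
  'l' => row 2
  'p' => row 1
  'g' => row 0
  'k' => row 1
  'm' => row 2
  'e' => row 1
  'h' => row 0
  'm' => row 1
Rows:
  Row 0: "pgh"
  Row 1: "ppkem"
  Row 2: "lm"
First row length: 3

3


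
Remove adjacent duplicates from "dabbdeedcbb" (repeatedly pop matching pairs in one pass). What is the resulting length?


Input: dabbdeedcbb
Stack-based adjacent duplicate removal:
  Read 'd': push. Stack: d
  Read 'a': push. Stack: da
  Read 'b': push. Stack: dab
  Read 'b': matches stack top 'b' => pop. Stack: da
  Read 'd': push. Stack: dad
  Read 'e': push. Stack: dade
  Read 'e': matches stack top 'e' => pop. Stack: dad
  Read 'd': matches stack top 'd' => pop. Stack: da
  Read 'c': push. Stack: dac
  Read 'b': push. Stack: dacb
  Read 'b': matches stack top 'b' => pop. Stack: dac
Final stack: "dac" (length 3)

3


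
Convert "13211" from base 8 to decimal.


Input: "13211" in base 8
Positional expansion:
  Digit '1' (value 1) x 8^4 = 4096
  Digit '3' (value 3) x 8^3 = 1536
  Digit '2' (value 2) x 8^2 = 128
  Digit '1' (value 1) x 8^1 = 8
  Digit '1' (value 1) x 8^0 = 1
Sum = 5769

5769


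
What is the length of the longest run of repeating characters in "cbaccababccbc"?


Input: "cbaccababccbc"
Scanning for longest run:
  Position 1 ('b'): new char, reset run to 1
  Position 2 ('a'): new char, reset run to 1
  Position 3 ('c'): new char, reset run to 1
  Position 4 ('c'): continues run of 'c', length=2
  Position 5 ('a'): new char, reset run to 1
  Position 6 ('b'): new char, reset run to 1
  Position 7 ('a'): new char, reset run to 1
  Position 8 ('b'): new char, reset run to 1
  Position 9 ('c'): new char, reset run to 1
  Position 10 ('c'): continues run of 'c', length=2
  Position 11 ('b'): new char, reset run to 1
  Position 12 ('c'): new char, reset run to 1
Longest run: 'c' with length 2

2


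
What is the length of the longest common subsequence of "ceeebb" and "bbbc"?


LCS of "ceeebb" and "bbbc"
DP table:
           b    b    b    c
      0    0    0    0    0
  c   0    0    0    0    1
  e   0    0    0    0    1
  e   0    0    0    0    1
  e   0    0    0    0    1
  b   0    1    1    1    1
  b   0    1    2    2    2
LCS length = dp[6][4] = 2

2


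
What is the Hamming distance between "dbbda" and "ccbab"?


Comparing "dbbda" and "ccbab" position by position:
  Position 0: 'd' vs 'c' => differ
  Position 1: 'b' vs 'c' => differ
  Position 2: 'b' vs 'b' => same
  Position 3: 'd' vs 'a' => differ
  Position 4: 'a' vs 'b' => differ
Total differences (Hamming distance): 4

4


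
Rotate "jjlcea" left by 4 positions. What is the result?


Input: "jjlcea", rotate left by 4
First 4 characters: "jjlc"
Remaining characters: "ea"
Concatenate remaining + first: "ea" + "jjlc" = "eajjlc"

eajjlc


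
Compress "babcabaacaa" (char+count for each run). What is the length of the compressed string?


Input: babcabaacaa
Runs:
  'b' x 1 => "b1"
  'a' x 1 => "a1"
  'b' x 1 => "b1"
  'c' x 1 => "c1"
  'a' x 1 => "a1"
  'b' x 1 => "b1"
  'a' x 2 => "a2"
  'c' x 1 => "c1"
  'a' x 2 => "a2"
Compressed: "b1a1b1c1a1b1a2c1a2"
Compressed length: 18

18


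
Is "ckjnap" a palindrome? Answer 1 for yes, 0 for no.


Input: ckjnap
Reversed: panjkc
  Compare pos 0 ('c') with pos 5 ('p'): MISMATCH
  Compare pos 1 ('k') with pos 4 ('a'): MISMATCH
  Compare pos 2 ('j') with pos 3 ('n'): MISMATCH
Result: not a palindrome

0


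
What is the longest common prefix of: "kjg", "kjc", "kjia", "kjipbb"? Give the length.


Words: kjg, kjc, kjia, kjipbb
  Position 0: all 'k' => match
  Position 1: all 'j' => match
  Position 2: ('g', 'c', 'i', 'i') => mismatch, stop
LCP = "kj" (length 2)

2


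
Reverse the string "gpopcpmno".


Input: gpopcpmno
Reading characters right to left:
  Position 8: 'o'
  Position 7: 'n'
  Position 6: 'm'
  Position 5: 'p'
  Position 4: 'c'
  Position 3: 'p'
  Position 2: 'o'
  Position 1: 'p'
  Position 0: 'g'
Reversed: onmpcpopg

onmpcpopg


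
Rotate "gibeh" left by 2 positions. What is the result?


Input: "gibeh", rotate left by 2
First 2 characters: "gi"
Remaining characters: "beh"
Concatenate remaining + first: "beh" + "gi" = "behgi"

behgi


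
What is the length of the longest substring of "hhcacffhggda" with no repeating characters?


Input: "hhcacffhggda"
Sliding window (track last position of each char):
  Position 0 ('h'): window [0,0] length 1 -- new best
  Position 1 ('h'): repeat (last at 0), move window start to 1
  Position 1 ('h'): window [1,1] length 1
  Position 2 ('c'): window [1,2] length 2 -- new best
  Position 3 ('a'): window [1,3] length 3 -- new best
  Position 4 ('c'): repeat (last at 2), move window start to 3
  Position 4 ('c'): window [3,4] length 2
  Position 5 ('f'): window [3,5] length 3
  Position 6 ('f'): repeat (last at 5), move window start to 6
  Position 6 ('f'): window [6,6] length 1
  Position 7 ('h'): window [6,7] length 2
  Position 8 ('g'): window [6,8] length 3
  Position 9 ('g'): repeat (last at 8), move window start to 9
  Position 9 ('g'): window [9,9] length 1
  Position 10 ('d'): window [9,10] length 2
  Position 11 ('a'): window [9,11] length 3
Longest substring with no repeats: "hca" with length 3

3


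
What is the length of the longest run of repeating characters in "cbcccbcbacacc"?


Input: "cbcccbcbacacc"
Scanning for longest run:
  Position 1 ('b'): new char, reset run to 1
  Position 2 ('c'): new char, reset run to 1
  Position 3 ('c'): continues run of 'c', length=2
  Position 4 ('c'): continues run of 'c', length=3
  Position 5 ('b'): new char, reset run to 1
  Position 6 ('c'): new char, reset run to 1
  Position 7 ('b'): new char, reset run to 1
  Position 8 ('a'): new char, reset run to 1
  Position 9 ('c'): new char, reset run to 1
  Position 10 ('a'): new char, reset run to 1
  Position 11 ('c'): new char, reset run to 1
  Position 12 ('c'): continues run of 'c', length=2
Longest run: 'c' with length 3

3


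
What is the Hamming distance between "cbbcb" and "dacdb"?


Comparing "cbbcb" and "dacdb" position by position:
  Position 0: 'c' vs 'd' => differ
  Position 1: 'b' vs 'a' => differ
  Position 2: 'b' vs 'c' => differ
  Position 3: 'c' vs 'd' => differ
  Position 4: 'b' vs 'b' => same
Total differences (Hamming distance): 4

4


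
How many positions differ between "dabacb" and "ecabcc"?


Comparing "dabacb" and "ecabcc" position by position:
  Position 0: 'd' vs 'e' => DIFFER
  Position 1: 'a' vs 'c' => DIFFER
  Position 2: 'b' vs 'a' => DIFFER
  Position 3: 'a' vs 'b' => DIFFER
  Position 4: 'c' vs 'c' => same
  Position 5: 'b' vs 'c' => DIFFER
Positions that differ: 5

5


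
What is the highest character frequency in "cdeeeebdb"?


Input: cdeeeebdb
Character counts:
  'b': 2
  'c': 1
  'd': 2
  'e': 4
Maximum frequency: 4

4


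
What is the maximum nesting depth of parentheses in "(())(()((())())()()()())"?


Input: "(())(()((())())()()()())"
Tracking depth:
  Position 0 '(': depth becomes 1
  Position 1 '(': depth becomes 2
  Position 2 ')': depth becomes 1
  Position 3 ')': depth becomes 0
  Position 4 '(': depth becomes 1
  Position 5 '(': depth becomes 2
  Position 6 ')': depth becomes 1
  Position 7 '(': depth becomes 2
  Position 8 '(': depth becomes 3
  Position 9 '(': depth becomes 4
  Position 10 ')': depth becomes 3
  Position 11 ')': depth becomes 2
  Position 12 '(': depth becomes 3
  Position 13 ')': depth becomes 2
  Position 14 ')': depth becomes 1
  Position 15 '(': depth becomes 2
  Position 16 ')': depth becomes 1
  Position 17 '(': depth becomes 2
  Position 18 ')': depth becomes 1
  Position 19 '(': depth becomes 2
  Position 20 ')': depth becomes 1
  Position 21 '(': depth becomes 2
  Position 22 ')': depth becomes 1
  Position 23 ')': depth becomes 0
Maximum depth reached: 4

4


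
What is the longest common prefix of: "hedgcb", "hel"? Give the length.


Words: hedgcb, hel
  Position 0: all 'h' => match
  Position 1: all 'e' => match
  Position 2: ('d', 'l') => mismatch, stop
LCP = "he" (length 2)

2


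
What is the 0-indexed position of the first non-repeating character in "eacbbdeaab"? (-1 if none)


Input: eacbbdeaab
Character frequencies:
  'a': 3
  'b': 3
  'c': 1
  'd': 1
  'e': 2
Scanning left to right for freq == 1:
  Position 0 ('e'): freq=2, skip
  Position 1 ('a'): freq=3, skip
  Position 2 ('c'): unique! => answer = 2

2


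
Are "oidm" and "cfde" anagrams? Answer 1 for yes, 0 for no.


Strings: "oidm", "cfde"
Sorted first:  dimo
Sorted second: cdef
Differ at position 0: 'd' vs 'c' => not anagrams

0


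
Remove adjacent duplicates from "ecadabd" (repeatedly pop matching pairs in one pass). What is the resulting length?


Input: ecadabd
Stack-based adjacent duplicate removal:
  Read 'e': push. Stack: e
  Read 'c': push. Stack: ec
  Read 'a': push. Stack: eca
  Read 'd': push. Stack: ecad
  Read 'a': push. Stack: ecada
  Read 'b': push. Stack: ecadab
  Read 'd': push. Stack: ecadabd
Final stack: "ecadabd" (length 7)

7


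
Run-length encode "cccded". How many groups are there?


Input: cccded
Scanning for consecutive runs:
  Group 1: 'c' x 3 (positions 0-2)
  Group 2: 'd' x 1 (positions 3-3)
  Group 3: 'e' x 1 (positions 4-4)
  Group 4: 'd' x 1 (positions 5-5)
Total groups: 4

4


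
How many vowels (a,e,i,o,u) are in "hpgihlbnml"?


Input: hpgihlbnml
Checking each character:
  'h' at position 0: consonant
  'p' at position 1: consonant
  'g' at position 2: consonant
  'i' at position 3: vowel (running total: 1)
  'h' at position 4: consonant
  'l' at position 5: consonant
  'b' at position 6: consonant
  'n' at position 7: consonant
  'm' at position 8: consonant
  'l' at position 9: consonant
Total vowels: 1

1


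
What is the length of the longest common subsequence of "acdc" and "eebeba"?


LCS of "acdc" and "eebeba"
DP table:
           e    e    b    e    b    a
      0    0    0    0    0    0    0
  a   0    0    0    0    0    0    1
  c   0    0    0    0    0    0    1
  d   0    0    0    0    0    0    1
  c   0    0    0    0    0    0    1
LCS length = dp[4][6] = 1

1


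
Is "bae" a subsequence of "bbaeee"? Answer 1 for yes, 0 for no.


Check if "bae" is a subsequence of "bbaeee"
Greedy scan:
  Position 0 ('b'): matches sub[0] = 'b'
  Position 1 ('b'): no match needed
  Position 2 ('a'): matches sub[1] = 'a'
  Position 3 ('e'): matches sub[2] = 'e'
  Position 4 ('e'): no match needed
  Position 5 ('e'): no match needed
All 3 characters matched => is a subsequence

1


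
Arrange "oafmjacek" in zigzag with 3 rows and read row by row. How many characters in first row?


Zigzag "oafmjacek" into 3 rows:
Placing characters:
  'o' => row 0
  'a' => row 1
  'f' => row 2
  'm' => row 1
  'j' => row 0
  'a' => row 1
  'c' => row 2
  'e' => row 1
  'k' => row 0
Rows:
  Row 0: "ojk"
  Row 1: "amae"
  Row 2: "fc"
First row length: 3

3


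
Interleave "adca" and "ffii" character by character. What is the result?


Interleaving "adca" and "ffii":
  Position 0: 'a' from first, 'f' from second => "af"
  Position 1: 'd' from first, 'f' from second => "df"
  Position 2: 'c' from first, 'i' from second => "ci"
  Position 3: 'a' from first, 'i' from second => "ai"
Result: afdfciai

afdfciai


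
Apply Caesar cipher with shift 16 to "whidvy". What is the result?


Caesar cipher: shift "whidvy" by 16
  'w' (pos 22) + 16 = pos 12 = 'm'
  'h' (pos 7) + 16 = pos 23 = 'x'
  'i' (pos 8) + 16 = pos 24 = 'y'
  'd' (pos 3) + 16 = pos 19 = 't'
  'v' (pos 21) + 16 = pos 11 = 'l'
  'y' (pos 24) + 16 = pos 14 = 'o'
Result: mxytlo

mxytlo


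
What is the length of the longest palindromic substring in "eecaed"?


Input: "eecaed"
Checking substrings for palindromes:
  [0:2] "ee" (len 2) => palindrome
Longest palindromic substring: "ee" with length 2

2


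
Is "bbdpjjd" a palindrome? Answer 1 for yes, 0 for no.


Input: bbdpjjd
Reversed: djjpdbb
  Compare pos 0 ('b') with pos 6 ('d'): MISMATCH
  Compare pos 1 ('b') with pos 5 ('j'): MISMATCH
  Compare pos 2 ('d') with pos 4 ('j'): MISMATCH
Result: not a palindrome

0


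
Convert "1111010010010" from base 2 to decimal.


Input: "1111010010010" in base 2
Positional expansion:
  Digit '1' (value 1) x 2^12 = 4096
  Digit '1' (value 1) x 2^11 = 2048
  Digit '1' (value 1) x 2^10 = 1024
  Digit '1' (value 1) x 2^9 = 512
  Digit '0' (value 0) x 2^8 = 0
  Digit '1' (value 1) x 2^7 = 128
  Digit '0' (value 0) x 2^6 = 0
  Digit '0' (value 0) x 2^5 = 0
  Digit '1' (value 1) x 2^4 = 16
  Digit '0' (value 0) x 2^3 = 0
  Digit '0' (value 0) x 2^2 = 0
  Digit '1' (value 1) x 2^1 = 2
  Digit '0' (value 0) x 2^0 = 0
Sum = 7826

7826


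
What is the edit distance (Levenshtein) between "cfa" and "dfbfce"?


Computing edit distance: "cfa" -> "dfbfce"
DP table:
           d    f    b    f    c    e
      0    1    2    3    4    5    6
  c   1    1    2    3    4    4    5
  f   2    2    1    2    3    4    5
  a   3    3    2    2    3    4    5
Edit distance = dp[3][6] = 5

5


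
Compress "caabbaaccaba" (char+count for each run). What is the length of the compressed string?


Input: caabbaaccaba
Runs:
  'c' x 1 => "c1"
  'a' x 2 => "a2"
  'b' x 2 => "b2"
  'a' x 2 => "a2"
  'c' x 2 => "c2"
  'a' x 1 => "a1"
  'b' x 1 => "b1"
  'a' x 1 => "a1"
Compressed: "c1a2b2a2c2a1b1a1"
Compressed length: 16

16


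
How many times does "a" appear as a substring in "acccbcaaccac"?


Searching for "a" in "acccbcaaccac"
Scanning each position:
  Position 0: "a" => MATCH
  Position 1: "c" => no
  Position 2: "c" => no
  Position 3: "c" => no
  Position 4: "b" => no
  Position 5: "c" => no
  Position 6: "a" => MATCH
  Position 7: "a" => MATCH
  Position 8: "c" => no
  Position 9: "c" => no
  Position 10: "a" => MATCH
  Position 11: "c" => no
Total occurrences: 4

4


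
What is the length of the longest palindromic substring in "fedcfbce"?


Input: "fedcfbce"
Checking substrings for palindromes:
  No multi-char palindromic substrings found
Longest palindromic substring: "f" with length 1

1


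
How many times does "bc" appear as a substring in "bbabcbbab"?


Searching for "bc" in "bbabcbbab"
Scanning each position:
  Position 0: "bb" => no
  Position 1: "ba" => no
  Position 2: "ab" => no
  Position 3: "bc" => MATCH
  Position 4: "cb" => no
  Position 5: "bb" => no
  Position 6: "ba" => no
  Position 7: "ab" => no
Total occurrences: 1

1


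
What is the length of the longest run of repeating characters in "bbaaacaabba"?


Input: "bbaaacaabba"
Scanning for longest run:
  Position 1 ('b'): continues run of 'b', length=2
  Position 2 ('a'): new char, reset run to 1
  Position 3 ('a'): continues run of 'a', length=2
  Position 4 ('a'): continues run of 'a', length=3
  Position 5 ('c'): new char, reset run to 1
  Position 6 ('a'): new char, reset run to 1
  Position 7 ('a'): continues run of 'a', length=2
  Position 8 ('b'): new char, reset run to 1
  Position 9 ('b'): continues run of 'b', length=2
  Position 10 ('a'): new char, reset run to 1
Longest run: 'a' with length 3

3


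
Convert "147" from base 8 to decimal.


Input: "147" in base 8
Positional expansion:
  Digit '1' (value 1) x 8^2 = 64
  Digit '4' (value 4) x 8^1 = 32
  Digit '7' (value 7) x 8^0 = 7
Sum = 103

103


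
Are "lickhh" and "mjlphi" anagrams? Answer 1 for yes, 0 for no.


Strings: "lickhh", "mjlphi"
Sorted first:  chhikl
Sorted second: hijlmp
Differ at position 0: 'c' vs 'h' => not anagrams

0


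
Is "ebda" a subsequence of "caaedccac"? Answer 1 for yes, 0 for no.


Check if "ebda" is a subsequence of "caaedccac"
Greedy scan:
  Position 0 ('c'): no match needed
  Position 1 ('a'): no match needed
  Position 2 ('a'): no match needed
  Position 3 ('e'): matches sub[0] = 'e'
  Position 4 ('d'): no match needed
  Position 5 ('c'): no match needed
  Position 6 ('c'): no match needed
  Position 7 ('a'): no match needed
  Position 8 ('c'): no match needed
Only matched 1/4 characters => not a subsequence

0


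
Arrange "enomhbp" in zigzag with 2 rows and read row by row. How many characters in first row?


Zigzag "enomhbp" into 2 rows:
Placing characters:
  'e' => row 0
  'n' => row 1
  'o' => row 0
  'm' => row 1
  'h' => row 0
  'b' => row 1
  'p' => row 0
Rows:
  Row 0: "eohp"
  Row 1: "nmb"
First row length: 4

4


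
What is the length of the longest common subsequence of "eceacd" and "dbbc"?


LCS of "eceacd" and "dbbc"
DP table:
           d    b    b    c
      0    0    0    0    0
  e   0    0    0    0    0
  c   0    0    0    0    1
  e   0    0    0    0    1
  a   0    0    0    0    1
  c   0    0    0    0    1
  d   0    1    1    1    1
LCS length = dp[6][4] = 1

1


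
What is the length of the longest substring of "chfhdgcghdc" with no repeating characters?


Input: "chfhdgcghdc"
Sliding window (track last position of each char):
  Position 0 ('c'): window [0,0] length 1 -- new best
  Position 1 ('h'): window [0,1] length 2 -- new best
  Position 2 ('f'): window [0,2] length 3 -- new best
  Position 3 ('h'): repeat (last at 1), move window start to 2
  Position 3 ('h'): window [2,3] length 2
  Position 4 ('d'): window [2,4] length 3
  Position 5 ('g'): window [2,5] length 4 -- new best
  Position 6 ('c'): window [2,6] length 5 -- new best
  Position 7 ('g'): repeat (last at 5), move window start to 6
  Position 7 ('g'): window [6,7] length 2
  Position 8 ('h'): window [6,8] length 3
  Position 9 ('d'): window [6,9] length 4
  Position 10 ('c'): repeat (last at 6), move window start to 7
  Position 10 ('c'): window [7,10] length 4
Longest substring with no repeats: "fhdgc" with length 5

5


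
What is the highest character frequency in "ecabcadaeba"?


Input: ecabcadaeba
Character counts:
  'a': 4
  'b': 2
  'c': 2
  'd': 1
  'e': 2
Maximum frequency: 4

4


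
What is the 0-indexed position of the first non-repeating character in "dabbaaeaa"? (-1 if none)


Input: dabbaaeaa
Character frequencies:
  'a': 5
  'b': 2
  'd': 1
  'e': 1
Scanning left to right for freq == 1:
  Position 0 ('d'): unique! => answer = 0

0


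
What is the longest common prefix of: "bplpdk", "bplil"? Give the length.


Words: bplpdk, bplil
  Position 0: all 'b' => match
  Position 1: all 'p' => match
  Position 2: all 'l' => match
  Position 3: ('p', 'i') => mismatch, stop
LCP = "bpl" (length 3)

3


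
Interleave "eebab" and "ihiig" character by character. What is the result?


Interleaving "eebab" and "ihiig":
  Position 0: 'e' from first, 'i' from second => "ei"
  Position 1: 'e' from first, 'h' from second => "eh"
  Position 2: 'b' from first, 'i' from second => "bi"
  Position 3: 'a' from first, 'i' from second => "ai"
  Position 4: 'b' from first, 'g' from second => "bg"
Result: eiehbiaibg

eiehbiaibg


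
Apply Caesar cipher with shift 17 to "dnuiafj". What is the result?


Caesar cipher: shift "dnuiafj" by 17
  'd' (pos 3) + 17 = pos 20 = 'u'
  'n' (pos 13) + 17 = pos 4 = 'e'
  'u' (pos 20) + 17 = pos 11 = 'l'
  'i' (pos 8) + 17 = pos 25 = 'z'
  'a' (pos 0) + 17 = pos 17 = 'r'
  'f' (pos 5) + 17 = pos 22 = 'w'
  'j' (pos 9) + 17 = pos 0 = 'a'
Result: uelzrwa

uelzrwa


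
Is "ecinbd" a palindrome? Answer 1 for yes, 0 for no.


Input: ecinbd
Reversed: dbnice
  Compare pos 0 ('e') with pos 5 ('d'): MISMATCH
  Compare pos 1 ('c') with pos 4 ('b'): MISMATCH
  Compare pos 2 ('i') with pos 3 ('n'): MISMATCH
Result: not a palindrome

0


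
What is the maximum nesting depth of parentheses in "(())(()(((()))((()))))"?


Input: "(())(()(((()))((()))))"
Tracking depth:
  Position 0 '(': depth becomes 1
  Position 1 '(': depth becomes 2
  Position 2 ')': depth becomes 1
  Position 3 ')': depth becomes 0
  Position 4 '(': depth becomes 1
  Position 5 '(': depth becomes 2
  Position 6 ')': depth becomes 1
  Position 7 '(': depth becomes 2
  Position 8 '(': depth becomes 3
  Position 9 '(': depth becomes 4
  Position 10 '(': depth becomes 5
  Position 11 ')': depth becomes 4
  Position 12 ')': depth becomes 3
  Position 13 ')': depth becomes 2
  Position 14 '(': depth becomes 3
  Position 15 '(': depth becomes 4
  Position 16 '(': depth becomes 5
  Position 17 ')': depth becomes 4
  Position 18 ')': depth becomes 3
  Position 19 ')': depth becomes 2
  Position 20 ')': depth becomes 1
  Position 21 ')': depth becomes 0
Maximum depth reached: 5

5


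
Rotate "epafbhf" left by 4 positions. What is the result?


Input: "epafbhf", rotate left by 4
First 4 characters: "epaf"
Remaining characters: "bhf"
Concatenate remaining + first: "bhf" + "epaf" = "bhfepaf"

bhfepaf


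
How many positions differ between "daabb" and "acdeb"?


Comparing "daabb" and "acdeb" position by position:
  Position 0: 'd' vs 'a' => DIFFER
  Position 1: 'a' vs 'c' => DIFFER
  Position 2: 'a' vs 'd' => DIFFER
  Position 3: 'b' vs 'e' => DIFFER
  Position 4: 'b' vs 'b' => same
Positions that differ: 4

4


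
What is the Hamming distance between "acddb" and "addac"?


Comparing "acddb" and "addac" position by position:
  Position 0: 'a' vs 'a' => same
  Position 1: 'c' vs 'd' => differ
  Position 2: 'd' vs 'd' => same
  Position 3: 'd' vs 'a' => differ
  Position 4: 'b' vs 'c' => differ
Total differences (Hamming distance): 3

3


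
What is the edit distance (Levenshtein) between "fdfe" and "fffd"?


Computing edit distance: "fdfe" -> "fffd"
DP table:
           f    f    f    d
      0    1    2    3    4
  f   1    0    1    2    3
  d   2    1    1    2    2
  f   3    2    1    1    2
  e   4    3    2    2    2
Edit distance = dp[4][4] = 2

2


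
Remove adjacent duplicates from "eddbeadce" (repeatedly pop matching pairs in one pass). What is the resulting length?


Input: eddbeadce
Stack-based adjacent duplicate removal:
  Read 'e': push. Stack: e
  Read 'd': push. Stack: ed
  Read 'd': matches stack top 'd' => pop. Stack: e
  Read 'b': push. Stack: eb
  Read 'e': push. Stack: ebe
  Read 'a': push. Stack: ebea
  Read 'd': push. Stack: ebead
  Read 'c': push. Stack: ebeadc
  Read 'e': push. Stack: ebeadce
Final stack: "ebeadce" (length 7)

7


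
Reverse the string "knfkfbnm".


Input: knfkfbnm
Reading characters right to left:
  Position 7: 'm'
  Position 6: 'n'
  Position 5: 'b'
  Position 4: 'f'
  Position 3: 'k'
  Position 2: 'f'
  Position 1: 'n'
  Position 0: 'k'
Reversed: mnbfkfnk

mnbfkfnk


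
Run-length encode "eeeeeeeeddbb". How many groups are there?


Input: eeeeeeeeddbb
Scanning for consecutive runs:
  Group 1: 'e' x 8 (positions 0-7)
  Group 2: 'd' x 2 (positions 8-9)
  Group 3: 'b' x 2 (positions 10-11)
Total groups: 3

3


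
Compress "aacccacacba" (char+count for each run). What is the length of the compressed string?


Input: aacccacacba
Runs:
  'a' x 2 => "a2"
  'c' x 3 => "c3"
  'a' x 1 => "a1"
  'c' x 1 => "c1"
  'a' x 1 => "a1"
  'c' x 1 => "c1"
  'b' x 1 => "b1"
  'a' x 1 => "a1"
Compressed: "a2c3a1c1a1c1b1a1"
Compressed length: 16

16


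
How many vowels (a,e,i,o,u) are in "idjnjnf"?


Input: idjnjnf
Checking each character:
  'i' at position 0: vowel (running total: 1)
  'd' at position 1: consonant
  'j' at position 2: consonant
  'n' at position 3: consonant
  'j' at position 4: consonant
  'n' at position 5: consonant
  'f' at position 6: consonant
Total vowels: 1

1


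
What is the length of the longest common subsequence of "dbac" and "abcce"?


LCS of "dbac" and "abcce"
DP table:
           a    b    c    c    e
      0    0    0    0    0    0
  d   0    0    0    0    0    0
  b   0    0    1    1    1    1
  a   0    1    1    1    1    1
  c   0    1    1    2    2    2
LCS length = dp[4][5] = 2

2


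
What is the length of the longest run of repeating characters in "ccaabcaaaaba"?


Input: "ccaabcaaaaba"
Scanning for longest run:
  Position 1 ('c'): continues run of 'c', length=2
  Position 2 ('a'): new char, reset run to 1
  Position 3 ('a'): continues run of 'a', length=2
  Position 4 ('b'): new char, reset run to 1
  Position 5 ('c'): new char, reset run to 1
  Position 6 ('a'): new char, reset run to 1
  Position 7 ('a'): continues run of 'a', length=2
  Position 8 ('a'): continues run of 'a', length=3
  Position 9 ('a'): continues run of 'a', length=4
  Position 10 ('b'): new char, reset run to 1
  Position 11 ('a'): new char, reset run to 1
Longest run: 'a' with length 4

4


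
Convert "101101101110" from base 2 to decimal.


Input: "101101101110" in base 2
Positional expansion:
  Digit '1' (value 1) x 2^11 = 2048
  Digit '0' (value 0) x 2^10 = 0
  Digit '1' (value 1) x 2^9 = 512
  Digit '1' (value 1) x 2^8 = 256
  Digit '0' (value 0) x 2^7 = 0
  Digit '1' (value 1) x 2^6 = 64
  Digit '1' (value 1) x 2^5 = 32
  Digit '0' (value 0) x 2^4 = 0
  Digit '1' (value 1) x 2^3 = 8
  Digit '1' (value 1) x 2^2 = 4
  Digit '1' (value 1) x 2^1 = 2
  Digit '0' (value 0) x 2^0 = 0
Sum = 2926

2926


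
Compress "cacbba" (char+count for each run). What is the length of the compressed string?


Input: cacbba
Runs:
  'c' x 1 => "c1"
  'a' x 1 => "a1"
  'c' x 1 => "c1"
  'b' x 2 => "b2"
  'a' x 1 => "a1"
Compressed: "c1a1c1b2a1"
Compressed length: 10

10


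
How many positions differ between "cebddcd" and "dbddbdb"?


Comparing "cebddcd" and "dbddbdb" position by position:
  Position 0: 'c' vs 'd' => DIFFER
  Position 1: 'e' vs 'b' => DIFFER
  Position 2: 'b' vs 'd' => DIFFER
  Position 3: 'd' vs 'd' => same
  Position 4: 'd' vs 'b' => DIFFER
  Position 5: 'c' vs 'd' => DIFFER
  Position 6: 'd' vs 'b' => DIFFER
Positions that differ: 6

6


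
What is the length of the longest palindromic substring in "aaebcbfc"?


Input: "aaebcbfc"
Checking substrings for palindromes:
  [3:6] "bcb" (len 3) => palindrome
  [0:2] "aa" (len 2) => palindrome
Longest palindromic substring: "bcb" with length 3

3


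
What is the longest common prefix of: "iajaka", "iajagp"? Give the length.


Words: iajaka, iajagp
  Position 0: all 'i' => match
  Position 1: all 'a' => match
  Position 2: all 'j' => match
  Position 3: all 'a' => match
  Position 4: ('k', 'g') => mismatch, stop
LCP = "iaja" (length 4)

4


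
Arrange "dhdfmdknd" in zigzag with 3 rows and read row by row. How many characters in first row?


Zigzag "dhdfmdknd" into 3 rows:
Placing characters:
  'd' => row 0
  'h' => row 1
  'd' => row 2
  'f' => row 1
  'm' => row 0
  'd' => row 1
  'k' => row 2
  'n' => row 1
  'd' => row 0
Rows:
  Row 0: "dmd"
  Row 1: "hfdn"
  Row 2: "dk"
First row length: 3

3


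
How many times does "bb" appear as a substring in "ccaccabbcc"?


Searching for "bb" in "ccaccabbcc"
Scanning each position:
  Position 0: "cc" => no
  Position 1: "ca" => no
  Position 2: "ac" => no
  Position 3: "cc" => no
  Position 4: "ca" => no
  Position 5: "ab" => no
  Position 6: "bb" => MATCH
  Position 7: "bc" => no
  Position 8: "cc" => no
Total occurrences: 1

1


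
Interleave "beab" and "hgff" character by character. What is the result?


Interleaving "beab" and "hgff":
  Position 0: 'b' from first, 'h' from second => "bh"
  Position 1: 'e' from first, 'g' from second => "eg"
  Position 2: 'a' from first, 'f' from second => "af"
  Position 3: 'b' from first, 'f' from second => "bf"
Result: bhegafbf

bhegafbf


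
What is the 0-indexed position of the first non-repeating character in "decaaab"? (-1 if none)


Input: decaaab
Character frequencies:
  'a': 3
  'b': 1
  'c': 1
  'd': 1
  'e': 1
Scanning left to right for freq == 1:
  Position 0 ('d'): unique! => answer = 0

0


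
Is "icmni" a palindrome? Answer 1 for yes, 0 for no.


Input: icmni
Reversed: inmci
  Compare pos 0 ('i') with pos 4 ('i'): match
  Compare pos 1 ('c') with pos 3 ('n'): MISMATCH
Result: not a palindrome

0


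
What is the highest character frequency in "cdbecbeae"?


Input: cdbecbeae
Character counts:
  'a': 1
  'b': 2
  'c': 2
  'd': 1
  'e': 3
Maximum frequency: 3

3


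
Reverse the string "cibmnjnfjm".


Input: cibmnjnfjm
Reading characters right to left:
  Position 9: 'm'
  Position 8: 'j'
  Position 7: 'f'
  Position 6: 'n'
  Position 5: 'j'
  Position 4: 'n'
  Position 3: 'm'
  Position 2: 'b'
  Position 1: 'i'
  Position 0: 'c'
Reversed: mjfnjnmbic

mjfnjnmbic


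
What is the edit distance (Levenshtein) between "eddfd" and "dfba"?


Computing edit distance: "eddfd" -> "dfba"
DP table:
           d    f    b    a
      0    1    2    3    4
  e   1    1    2    3    4
  d   2    1    2    3    4
  d   3    2    2    3    4
  f   4    3    2    3    4
  d   5    4    3    3    4
Edit distance = dp[5][4] = 4

4


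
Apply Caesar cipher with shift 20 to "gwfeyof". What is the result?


Caesar cipher: shift "gwfeyof" by 20
  'g' (pos 6) + 20 = pos 0 = 'a'
  'w' (pos 22) + 20 = pos 16 = 'q'
  'f' (pos 5) + 20 = pos 25 = 'z'
  'e' (pos 4) + 20 = pos 24 = 'y'
  'y' (pos 24) + 20 = pos 18 = 's'
  'o' (pos 14) + 20 = pos 8 = 'i'
  'f' (pos 5) + 20 = pos 25 = 'z'
Result: aqzysiz

aqzysiz


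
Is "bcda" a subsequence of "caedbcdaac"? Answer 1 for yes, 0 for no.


Check if "bcda" is a subsequence of "caedbcdaac"
Greedy scan:
  Position 0 ('c'): no match needed
  Position 1 ('a'): no match needed
  Position 2 ('e'): no match needed
  Position 3 ('d'): no match needed
  Position 4 ('b'): matches sub[0] = 'b'
  Position 5 ('c'): matches sub[1] = 'c'
  Position 6 ('d'): matches sub[2] = 'd'
  Position 7 ('a'): matches sub[3] = 'a'
  Position 8 ('a'): no match needed
  Position 9 ('c'): no match needed
All 4 characters matched => is a subsequence

1


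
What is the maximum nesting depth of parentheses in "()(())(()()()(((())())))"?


Input: "()(())(()()()(((())())))"
Tracking depth:
  Position 0 '(': depth becomes 1
  Position 1 ')': depth becomes 0
  Position 2 '(': depth becomes 1
  Position 3 '(': depth becomes 2
  Position 4 ')': depth becomes 1
  Position 5 ')': depth becomes 0
  Position 6 '(': depth becomes 1
  Position 7 '(': depth becomes 2
  Position 8 ')': depth becomes 1
  Position 9 '(': depth becomes 2
  Position 10 ')': depth becomes 1
  Position 11 '(': depth becomes 2
  Position 12 ')': depth becomes 1
  Position 13 '(': depth becomes 2
  Position 14 '(': depth becomes 3
  Position 15 '(': depth becomes 4
  Position 16 '(': depth becomes 5
  Position 17 ')': depth becomes 4
  Position 18 ')': depth becomes 3
  Position 19 '(': depth becomes 4
  Position 20 ')': depth becomes 3
  Position 21 ')': depth becomes 2
  Position 22 ')': depth becomes 1
  Position 23 ')': depth becomes 0
Maximum depth reached: 5

5


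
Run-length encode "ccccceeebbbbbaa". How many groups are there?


Input: ccccceeebbbbbaa
Scanning for consecutive runs:
  Group 1: 'c' x 5 (positions 0-4)
  Group 2: 'e' x 3 (positions 5-7)
  Group 3: 'b' x 5 (positions 8-12)
  Group 4: 'a' x 2 (positions 13-14)
Total groups: 4

4


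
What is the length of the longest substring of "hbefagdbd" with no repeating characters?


Input: "hbefagdbd"
Sliding window (track last position of each char):
  Position 0 ('h'): window [0,0] length 1 -- new best
  Position 1 ('b'): window [0,1] length 2 -- new best
  Position 2 ('e'): window [0,2] length 3 -- new best
  Position 3 ('f'): window [0,3] length 4 -- new best
  Position 4 ('a'): window [0,4] length 5 -- new best
  Position 5 ('g'): window [0,5] length 6 -- new best
  Position 6 ('d'): window [0,6] length 7 -- new best
  Position 7 ('b'): repeat (last at 1), move window start to 2
  Position 7 ('b'): window [2,7] length 6
  Position 8 ('d'): repeat (last at 6), move window start to 7
  Position 8 ('d'): window [7,8] length 2
Longest substring with no repeats: "hbefagd" with length 7

7


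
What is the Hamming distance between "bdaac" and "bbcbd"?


Comparing "bdaac" and "bbcbd" position by position:
  Position 0: 'b' vs 'b' => same
  Position 1: 'd' vs 'b' => differ
  Position 2: 'a' vs 'c' => differ
  Position 3: 'a' vs 'b' => differ
  Position 4: 'c' vs 'd' => differ
Total differences (Hamming distance): 4

4


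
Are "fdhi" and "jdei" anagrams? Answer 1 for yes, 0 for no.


Strings: "fdhi", "jdei"
Sorted first:  dfhi
Sorted second: deij
Differ at position 1: 'f' vs 'e' => not anagrams

0


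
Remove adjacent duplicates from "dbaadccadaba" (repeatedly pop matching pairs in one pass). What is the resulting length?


Input: dbaadccadaba
Stack-based adjacent duplicate removal:
  Read 'd': push. Stack: d
  Read 'b': push. Stack: db
  Read 'a': push. Stack: dba
  Read 'a': matches stack top 'a' => pop. Stack: db
  Read 'd': push. Stack: dbd
  Read 'c': push. Stack: dbdc
  Read 'c': matches stack top 'c' => pop. Stack: dbd
  Read 'a': push. Stack: dbda
  Read 'd': push. Stack: dbdad
  Read 'a': push. Stack: dbdada
  Read 'b': push. Stack: dbdadab
  Read 'a': push. Stack: dbdadaba
Final stack: "dbdadaba" (length 8)

8


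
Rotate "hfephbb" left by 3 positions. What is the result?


Input: "hfephbb", rotate left by 3
First 3 characters: "hfe"
Remaining characters: "phbb"
Concatenate remaining + first: "phbb" + "hfe" = "phbbhfe"

phbbhfe
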